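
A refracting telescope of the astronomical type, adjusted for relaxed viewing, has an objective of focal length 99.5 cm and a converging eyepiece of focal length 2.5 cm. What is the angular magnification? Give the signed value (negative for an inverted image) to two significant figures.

M = -f_obj/f_eye = -99.5/(2.5) = -39.800.

-40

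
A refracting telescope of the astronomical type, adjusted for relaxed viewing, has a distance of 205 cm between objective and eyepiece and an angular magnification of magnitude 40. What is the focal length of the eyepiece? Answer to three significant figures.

In normal adjustment the tube length equals f_obj + f_eye and |M| = f_obj/f_eye.
So f_obj = 40 f_eye and 40 f_eye + f_eye = 205 cm, giving f_eye = 205/41 = 5.000 cm and f_obj = 200.000 cm.

5.00 cm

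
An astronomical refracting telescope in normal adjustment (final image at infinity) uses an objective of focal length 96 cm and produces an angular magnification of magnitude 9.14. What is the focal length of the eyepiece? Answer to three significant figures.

|M| = f_obj/f_eye, so f_eye = f_obj/|M| = 96/9.14 = 10.503 cm.

10.5 cm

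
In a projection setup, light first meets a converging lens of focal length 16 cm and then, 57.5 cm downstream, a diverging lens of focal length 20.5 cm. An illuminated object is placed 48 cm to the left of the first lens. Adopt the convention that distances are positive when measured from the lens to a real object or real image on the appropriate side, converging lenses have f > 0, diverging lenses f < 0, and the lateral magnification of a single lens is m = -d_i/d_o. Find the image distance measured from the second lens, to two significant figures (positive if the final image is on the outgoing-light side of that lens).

Lens 1: 1/d_i1 = 1/f_1 - 1/d_o1 = 1/16 - 1/48 = 0.04167 cm^-1, so d_i1 = 24.000 cm.
That image sits 33.500 cm in front of the second lens, so d_o2 = 33.500 cm.
Lens 2: 1/d_i2 = 1/f_2 - 1/d_o2 = 1/(-20.5) - 1/(33.500) = -0.07863 cm^-1, so d_i2 = -12.718 cm.

-13 cm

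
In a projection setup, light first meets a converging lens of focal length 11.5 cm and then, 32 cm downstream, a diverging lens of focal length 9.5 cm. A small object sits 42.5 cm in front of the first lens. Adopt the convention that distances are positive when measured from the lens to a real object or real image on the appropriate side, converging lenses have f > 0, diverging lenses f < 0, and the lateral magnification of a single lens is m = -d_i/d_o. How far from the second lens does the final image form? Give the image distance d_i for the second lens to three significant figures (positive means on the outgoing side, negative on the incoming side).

First lens: d_i1 = 1/(1/11.5 - 1/42.5) = 15.766 cm.
The intermediate image is 15.766 cm to the right of lens 1, so d_o2 = L - d_i1 = 32 - 15.766 = 16.234 cm.
Second lens: d_i2 = 1/(1/(-9.5) - 1/(16.234)) = -5.993 cm.

-5.99 cm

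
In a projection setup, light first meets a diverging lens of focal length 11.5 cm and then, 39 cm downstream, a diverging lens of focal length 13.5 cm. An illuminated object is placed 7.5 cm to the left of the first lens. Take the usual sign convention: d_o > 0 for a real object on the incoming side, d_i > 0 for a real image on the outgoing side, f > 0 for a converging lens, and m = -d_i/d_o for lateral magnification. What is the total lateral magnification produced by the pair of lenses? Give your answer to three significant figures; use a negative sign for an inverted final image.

First lens: d_i1 = 1/(1/(-11.5) - 1/7.5) = -4.539 cm.
m_1 = -(-4.539)/7.5 = 0.6053.
With d_i1 < 0 the first image is virtual and lies on the object side; the object distance for lens 2 is d_o2 = 39 - (-4.539) = 43.539 cm.
Second lens: d_i2 = 1/(1/(-13.5) - 1/(43.539)) = -10.305 cm.
m_2 = -(-10.305)/(43.539) = 0.2367.
Total m = m_1 x m_2 = (0.6053)(0.2367) = 0.1433.

0.143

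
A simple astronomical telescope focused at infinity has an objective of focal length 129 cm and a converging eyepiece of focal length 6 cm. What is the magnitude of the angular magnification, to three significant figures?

21.5

|M| = f_obj/|f_eye| = 129/6 = 21.500.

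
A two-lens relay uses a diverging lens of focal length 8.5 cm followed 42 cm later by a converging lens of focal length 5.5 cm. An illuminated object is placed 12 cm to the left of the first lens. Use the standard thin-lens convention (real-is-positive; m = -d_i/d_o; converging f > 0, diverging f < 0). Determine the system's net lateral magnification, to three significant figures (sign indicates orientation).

Applying the thin-lens equation to the first lens, 1/(-8.5) = 1/12 + 1/d_i1, which gives d_i1 = -4.976 cm.
Its lateral magnification is m_1 = -d_i1/d_o1 = -(-4.976)/12 = 0.4146.
With d_i1 < 0 the first image is virtual and lies on the object side; the object distance for lens 2 is d_o2 = 42 - (-4.976) = 46.976 cm.
Applying the thin-lens equation again with f_2 = 5.5 cm and d_o2 = 46.976 cm gives d_i2 = 6.229 cm.
m_2 = -(6.229)/(46.976) = -0.1326.
Overall magnification: m = m_1 m_2 = -0.0550.

-0.0550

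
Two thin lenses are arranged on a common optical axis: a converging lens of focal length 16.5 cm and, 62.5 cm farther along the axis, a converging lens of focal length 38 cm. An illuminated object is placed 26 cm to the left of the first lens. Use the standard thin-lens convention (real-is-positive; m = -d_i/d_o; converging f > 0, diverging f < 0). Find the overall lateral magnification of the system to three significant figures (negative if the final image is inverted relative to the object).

Applying the thin-lens equation to the first lens, 1/16.5 = 1/26 + 1/d_i1, which gives d_i1 = 45.158 cm.
Its lateral magnification is m_1 = -d_i1/d_o1 = -(45.158)/26 = -1.7368.
That image sits 17.342 cm in front of the second lens, so d_o2 = 17.342 cm.
Applying the thin-lens equation again with f_2 = 38 cm and d_o2 = 17.342 cm gives d_i2 = -31.901 cm.
m_2 = -(-31.901)/(17.342) = 1.8395.
Total m = m_1 x m_2 = (-1.7368)(1.8395) = -3.1949.

-3.19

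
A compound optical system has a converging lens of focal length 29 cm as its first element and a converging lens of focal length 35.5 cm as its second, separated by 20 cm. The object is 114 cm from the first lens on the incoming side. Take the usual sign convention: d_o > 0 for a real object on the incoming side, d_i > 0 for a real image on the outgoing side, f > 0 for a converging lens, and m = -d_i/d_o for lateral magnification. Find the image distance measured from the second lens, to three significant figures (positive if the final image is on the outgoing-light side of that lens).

12.3 cm

First lens: d_i1 = 1/(1/29 - 1/114) = 38.894 cm.
This image would form 38.894 cm past lens 1, i.e. 18.894 cm beyond lens 2, so it is a virtual object for lens 2: d_o2 = 20 - 38.894 = -18.894 cm.
Second lens: d_i2 = 1/(1/35.5 - 1/(-18.894)) = 12.331 cm.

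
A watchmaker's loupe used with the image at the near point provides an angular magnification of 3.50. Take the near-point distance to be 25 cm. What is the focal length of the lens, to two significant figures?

For the image at the near point, M = 1 + D/f.
f = D/(M - 1) = 25/(3.5 - 1) = 10.000 cm.

10 cm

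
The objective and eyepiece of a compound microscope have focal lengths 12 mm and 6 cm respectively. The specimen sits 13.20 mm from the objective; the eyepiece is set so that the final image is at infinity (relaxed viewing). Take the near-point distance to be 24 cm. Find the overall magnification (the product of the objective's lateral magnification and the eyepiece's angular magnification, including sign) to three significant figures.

-40.0

Convert to cm: f_obj = 12 mm = 1.2 cm; d_o = 13.20 mm = 1.32 cm.
Objective: 1/d_i = 1/f_obj - 1/d_o = 1/1.2 - 1/1.32 = 0.07576 cm^-1, so d_i = 13.200 cm.
m_obj = -d_i/d_o = -13.200/1.32 = -10.000.
Eyepiece angular magnification (image at infinity): M_eye = D/f_e = 24/6 = 4.000.
Overall M = m_obj x M_eye = (-10.000)(4.000) = -40.00.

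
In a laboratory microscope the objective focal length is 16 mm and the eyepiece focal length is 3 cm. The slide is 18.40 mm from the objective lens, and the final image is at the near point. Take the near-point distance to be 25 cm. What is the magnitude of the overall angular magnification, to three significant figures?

Convert to cm: f_obj = 16 mm = 1.6 cm; d_o = 18.40 mm = 1.84 cm.
Objective: 1/d_i = 1/f_obj - 1/d_o = 1/1.6 - 1/1.84 = 0.08152 cm^-1, so d_i = 12.267 cm.
m_obj = -d_i/d_o = -12.267/1.84 = -6.667.
Eyepiece angular magnification (image at near point): M_eye = 1 + D/f_e = 1 + 25/3 = 9.333.
Overall M = m_obj x M_eye = (-6.667)(9.333) = -62.22.
|M| = 62.22.

62.2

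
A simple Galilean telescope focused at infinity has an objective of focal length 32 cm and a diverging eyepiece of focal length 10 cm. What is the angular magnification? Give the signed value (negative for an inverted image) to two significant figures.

3.2

M = -f_obj/f_eye = -32/(-10) = 3.200.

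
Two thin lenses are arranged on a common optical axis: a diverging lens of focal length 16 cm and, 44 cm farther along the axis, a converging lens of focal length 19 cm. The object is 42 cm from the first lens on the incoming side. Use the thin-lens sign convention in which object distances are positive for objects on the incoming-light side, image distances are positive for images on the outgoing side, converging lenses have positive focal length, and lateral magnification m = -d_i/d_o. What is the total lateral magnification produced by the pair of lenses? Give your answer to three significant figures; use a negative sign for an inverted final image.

First lens: d_i1 = 1/(1/(-16) - 1/42) = -11.586 cm.
m_1 = -(-11.586)/42 = 0.2759.
With d_i1 < 0 the first image is virtual and lies on the object side; the object distance for lens 2 is d_o2 = 44 - (-11.586) = 55.586 cm.
Second lens: d_i2 = 1/(1/19 - 1/(55.586)) = 28.867 cm.
m_2 = -(28.867)/(55.586) = -0.5193.
Overall magnification: m = m_1 m_2 = -0.1433.

-0.143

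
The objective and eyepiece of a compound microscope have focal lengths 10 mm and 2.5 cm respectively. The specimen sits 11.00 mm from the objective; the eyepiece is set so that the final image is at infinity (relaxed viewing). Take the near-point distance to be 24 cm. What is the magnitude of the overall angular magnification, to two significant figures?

Convert to cm: f_obj = 10 mm = 1 cm; d_o = 11.00 mm = 1.10 cm.
Objective: 1/d_i = 1/f_obj - 1/d_o = 1/1 - 1/1.10 = 0.09091 cm^-1, so d_i = 11.000 cm.
m_obj = -d_i/d_o = -11.000/1.10 = -10.000.
Eyepiece angular magnification (image at infinity): M_eye = D/f_e = 24/2.5 = 9.600.
Overall M = m_obj x M_eye = (-10.000)(9.600) = -96.00.
|M| = 96.00.

96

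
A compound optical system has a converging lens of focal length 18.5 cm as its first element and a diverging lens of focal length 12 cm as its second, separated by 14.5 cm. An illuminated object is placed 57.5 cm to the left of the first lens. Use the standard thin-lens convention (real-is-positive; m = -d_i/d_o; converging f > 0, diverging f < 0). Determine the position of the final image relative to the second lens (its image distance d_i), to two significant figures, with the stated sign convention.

-200 cm

Lens 1: 1/d_i1 = 1/f_1 - 1/d_o1 = 1/18.5 - 1/57.5 = 0.03666 cm^-1, so d_i1 = 27.276 cm.
Since 27.276 cm > 14.5 cm, the first image lies past the second lens and serves as a virtual object: d_o2 = L - d_i1 = -12.776 cm.
Lens 2: 1/d_i2 = 1/f_2 - 1/d_o2 = 1/(-12) - 1/(-12.776) = -0.00506 cm^-1, so d_i2 = -197.653 cm.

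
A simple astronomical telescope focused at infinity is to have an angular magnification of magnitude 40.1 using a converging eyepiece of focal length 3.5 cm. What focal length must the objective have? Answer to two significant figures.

140 cm

|M| = f_obj/|f_eye|, so f_obj = |M| x |f_eye| = 40.1 x 3.5 = 140.350 cm.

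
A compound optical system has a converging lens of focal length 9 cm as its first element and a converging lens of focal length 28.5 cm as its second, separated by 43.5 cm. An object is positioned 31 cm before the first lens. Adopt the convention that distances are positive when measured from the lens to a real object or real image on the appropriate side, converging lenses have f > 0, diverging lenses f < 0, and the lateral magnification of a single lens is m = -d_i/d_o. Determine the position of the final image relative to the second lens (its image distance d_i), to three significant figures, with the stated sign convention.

379 cm

First lens: d_i1 = 1/(1/9 - 1/31) = 12.682 cm.
That image sits 30.818 cm in front of the second lens, so d_o2 = 30.818 cm.
Second lens: d_i2 = 1/(1/28.5 - 1/(30.818)) = 378.882 cm.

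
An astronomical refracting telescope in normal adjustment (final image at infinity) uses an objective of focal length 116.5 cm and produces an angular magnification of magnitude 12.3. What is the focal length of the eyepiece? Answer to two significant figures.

|M| = f_obj/f_eye, so f_eye = f_obj/|M| = 116.5/12.3 = 9.472 cm.

9.5 cm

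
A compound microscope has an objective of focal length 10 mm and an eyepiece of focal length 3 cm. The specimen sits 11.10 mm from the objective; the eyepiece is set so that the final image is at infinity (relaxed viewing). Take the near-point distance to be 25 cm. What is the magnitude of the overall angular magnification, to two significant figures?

76

Convert to cm: f_obj = 10 mm = 1 cm; d_o = 11.10 mm = 1.11 cm.
Objective: 1/d_i = 1/f_obj - 1/d_o = 1/1 - 1/1.11 = 0.09910 cm^-1, so d_i = 10.091 cm.
m_obj = -d_i/d_o = -10.091/1.11 = -9.091.
Eyepiece angular magnification (image at infinity): M_eye = D/f_e = 25/3 = 8.333.
Overall M = m_obj x M_eye = (-9.091)(8.333) = -75.76.
|M| = 75.76.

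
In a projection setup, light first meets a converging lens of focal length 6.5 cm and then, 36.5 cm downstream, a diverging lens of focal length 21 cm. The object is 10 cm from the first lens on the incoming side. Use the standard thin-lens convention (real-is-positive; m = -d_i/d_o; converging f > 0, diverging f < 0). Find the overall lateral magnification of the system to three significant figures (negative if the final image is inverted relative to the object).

Applying the thin-lens equation to the first lens, 1/6.5 = 1/10 + 1/d_i1, which gives d_i1 = 18.571 cm.
Its lateral magnification is m_1 = -d_i1/d_o1 = -(18.571)/10 = -1.8571.
The intermediate image is 18.571 cm to the right of lens 1, so d_o2 = L - d_i1 = 36.5 - 18.571 = 17.929 cm.
Applying the thin-lens equation again with f_2 = -21 cm and d_o2 = 17.929 cm gives d_i2 = -9.672 cm.
m_2 = -(-9.672)/(17.929) = 0.5394.
The system's lateral magnification is m_1 m_2 = (-1.8571)(0.5394) = -1.0018.

-1.00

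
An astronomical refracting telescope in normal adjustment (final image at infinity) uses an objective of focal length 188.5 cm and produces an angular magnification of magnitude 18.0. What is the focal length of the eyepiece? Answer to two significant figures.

10 cm

|M| = f_obj/f_eye, so f_eye = f_obj/|M| = 188.5/18.0 = 10.472 cm.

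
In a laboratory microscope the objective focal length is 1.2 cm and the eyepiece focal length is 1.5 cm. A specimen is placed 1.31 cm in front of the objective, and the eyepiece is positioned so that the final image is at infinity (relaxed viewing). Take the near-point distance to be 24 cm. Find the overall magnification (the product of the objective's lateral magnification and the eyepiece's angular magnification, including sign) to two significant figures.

Objective: 1/d_i = 1/f_obj - 1/d_o = 1/1.2 - 1/1.31 = 0.06997 cm^-1, so d_i = 14.291 cm.
m_obj = -d_i/d_o = -14.291/1.31 = -10.909.
Eyepiece angular magnification (image at infinity): M_eye = D/f_e = 24/1.5 = 16.000.
Overall M = m_obj x M_eye = (-10.909)(16.000) = -174.55.

-170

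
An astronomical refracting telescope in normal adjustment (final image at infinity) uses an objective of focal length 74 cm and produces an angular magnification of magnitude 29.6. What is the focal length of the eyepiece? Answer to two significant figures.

|M| = f_obj/f_eye, so f_eye = f_obj/|M| = 74/29.6 = 2.500 cm.

2.5 cm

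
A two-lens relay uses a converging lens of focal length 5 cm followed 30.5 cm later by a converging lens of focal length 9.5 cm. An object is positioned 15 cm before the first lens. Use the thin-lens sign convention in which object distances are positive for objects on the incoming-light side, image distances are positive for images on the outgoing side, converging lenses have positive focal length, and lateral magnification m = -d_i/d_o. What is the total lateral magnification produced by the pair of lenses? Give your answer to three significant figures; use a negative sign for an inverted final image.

0.352

First lens: d_i1 = 1/(1/5 - 1/15) = 7.500 cm.
m_1 = -(7.500)/15 = -0.5000.
The intermediate image is 7.500 cm to the right of lens 1, so d_o2 = L - d_i1 = 30.5 - 7.500 = 23.000 cm.
Second lens: d_i2 = 1/(1/9.5 - 1/(23.000)) = 16.185 cm.
m_2 = -(16.185)/(23.000) = -0.7037.
Total m = m_1 x m_2 = (-0.5000)(-0.7037) = 0.3519.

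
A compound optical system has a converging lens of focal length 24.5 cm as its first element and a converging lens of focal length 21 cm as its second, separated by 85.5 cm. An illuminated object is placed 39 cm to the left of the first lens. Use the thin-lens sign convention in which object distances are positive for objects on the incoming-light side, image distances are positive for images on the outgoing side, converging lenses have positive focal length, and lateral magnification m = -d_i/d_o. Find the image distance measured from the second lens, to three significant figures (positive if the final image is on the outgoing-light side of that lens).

Applying the thin-lens equation to the first lens, 1/24.5 = 1/39 + 1/d_i1, which gives d_i1 = 65.897 cm.
Object distance for lens 2: d_o2 = 85.5 - 65.897 = 19.603 cm.
Applying the thin-lens equation again with f_2 = 21 cm and d_o2 = 19.603 cm gives d_i2 = -294.778 cm.

-295 cm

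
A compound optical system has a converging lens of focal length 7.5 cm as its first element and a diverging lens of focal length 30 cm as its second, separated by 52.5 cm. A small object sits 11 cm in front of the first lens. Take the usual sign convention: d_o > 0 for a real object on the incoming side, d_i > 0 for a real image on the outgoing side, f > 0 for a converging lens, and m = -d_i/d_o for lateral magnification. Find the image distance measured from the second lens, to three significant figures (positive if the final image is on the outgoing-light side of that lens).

Lens 1: 1/d_i1 = 1/f_1 - 1/d_o1 = 1/7.5 - 1/11 = 0.04242 cm^-1, so d_i1 = 23.571 cm.
That image sits 28.929 cm in front of the second lens, so d_o2 = 28.929 cm.
Lens 2: 1/d_i2 = 1/f_2 - 1/d_o2 = 1/(-30) - 1/(28.929) = -0.06790 cm^-1, so d_i2 = -14.727 cm.

-14.7 cm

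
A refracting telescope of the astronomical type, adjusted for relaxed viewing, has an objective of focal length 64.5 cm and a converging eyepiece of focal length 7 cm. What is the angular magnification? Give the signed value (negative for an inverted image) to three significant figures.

M = -f_obj/f_eye = -64.5/(7) = -9.214.

-9.21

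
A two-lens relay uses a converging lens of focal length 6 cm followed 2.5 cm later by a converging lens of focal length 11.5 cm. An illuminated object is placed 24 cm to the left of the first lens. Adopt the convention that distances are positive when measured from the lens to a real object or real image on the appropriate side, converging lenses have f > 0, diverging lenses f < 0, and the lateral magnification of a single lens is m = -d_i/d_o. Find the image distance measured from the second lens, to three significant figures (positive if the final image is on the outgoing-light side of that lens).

Lens 1: 1/d_i1 = 1/f_1 - 1/d_o1 = 1/6 - 1/24 = 0.12500 cm^-1, so d_i1 = 8.000 cm.
Since 8.000 cm > 2.5 cm, the first image lies past the second lens and serves as a virtual object: d_o2 = L - d_i1 = -5.500 cm.
Lens 2: 1/d_i2 = 1/f_2 - 1/d_o2 = 1/11.5 - 1/(-5.500) = 0.26877 cm^-1, so d_i2 = 3.721 cm.

3.72 cm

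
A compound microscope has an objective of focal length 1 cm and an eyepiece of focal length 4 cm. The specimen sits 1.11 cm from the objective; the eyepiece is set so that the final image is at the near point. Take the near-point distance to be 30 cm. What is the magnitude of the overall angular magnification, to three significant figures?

77.3

Objective: 1/d_i = 1/f_obj - 1/d_o = 1/1 - 1/1.11 = 0.09910 cm^-1, so d_i = 10.091 cm.
m_obj = -d_i/d_o = -10.091/1.11 = -9.091.
Eyepiece angular magnification (image at near point): M_eye = 1 + D/f_e = 1 + 30/4 = 8.500.
Overall M = m_obj x M_eye = (-9.091)(8.500) = -77.27.
|M| = 77.27.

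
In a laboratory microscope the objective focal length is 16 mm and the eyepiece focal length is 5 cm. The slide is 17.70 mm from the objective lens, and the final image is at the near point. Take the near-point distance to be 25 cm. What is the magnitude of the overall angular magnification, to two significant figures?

Convert to cm: f_obj = 16 mm = 1.6 cm; d_o = 17.70 mm = 1.77 cm.
Objective: 1/d_i = 1/f_obj - 1/d_o = 1/1.6 - 1/1.77 = 0.06003 cm^-1, so d_i = 16.659 cm.
m_obj = -d_i/d_o = -16.659/1.77 = -9.412.
Eyepiece angular magnification (image at near point): M_eye = 1 + D/f_e = 1 + 25/5 = 6.000.
Overall M = m_obj x M_eye = (-9.412)(6.000) = -56.47.
|M| = 56.47.

56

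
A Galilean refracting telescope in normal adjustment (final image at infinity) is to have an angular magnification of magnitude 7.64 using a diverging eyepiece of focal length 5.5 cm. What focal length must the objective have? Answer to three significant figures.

42.0 cm

|M| = f_obj/|f_eye|, so f_obj = |M| x |f_eye| = 7.64 x 5.5 = 42.020 cm.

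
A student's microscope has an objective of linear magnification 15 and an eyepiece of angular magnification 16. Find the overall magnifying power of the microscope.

The overall magnification of a compound microscope is the product of the objective and eyepiece magnifications:
M = M_obj x M_eye = 15 x 16 = 240.

240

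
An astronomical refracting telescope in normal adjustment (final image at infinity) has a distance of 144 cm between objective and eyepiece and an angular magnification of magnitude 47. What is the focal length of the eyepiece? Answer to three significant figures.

3.00 cm

In normal adjustment the tube length equals f_obj + f_eye and |M| = f_obj/f_eye.
So f_obj = 47 f_eye and 47 f_eye + f_eye = 144 cm, giving f_eye = 144/48 = 3.000 cm and f_obj = 141.000 cm.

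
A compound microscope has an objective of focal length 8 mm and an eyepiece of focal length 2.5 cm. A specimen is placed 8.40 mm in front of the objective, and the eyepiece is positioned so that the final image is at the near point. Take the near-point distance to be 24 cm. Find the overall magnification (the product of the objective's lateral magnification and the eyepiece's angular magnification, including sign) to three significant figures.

Convert to cm: f_obj = 8 mm = 0.8 cm; d_o = 8.40 mm = 0.84 cm.
Objective: 1/d_i = 1/f_obj - 1/d_o = 1/0.8 - 1/0.84 = 0.05952 cm^-1, so d_i = 16.800 cm.
m_obj = -d_i/d_o = -16.800/0.84 = -20.000.
Eyepiece angular magnification (image at near point): M_eye = 1 + D/f_e = 1 + 24/2.5 = 10.600.
Overall M = m_obj x M_eye = (-20.000)(10.600) = -212.00.

-212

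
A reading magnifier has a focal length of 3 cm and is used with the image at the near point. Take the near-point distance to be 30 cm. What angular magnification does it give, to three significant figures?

M = 1 + D/f = 1 + 30/3 = 11.000.

11.0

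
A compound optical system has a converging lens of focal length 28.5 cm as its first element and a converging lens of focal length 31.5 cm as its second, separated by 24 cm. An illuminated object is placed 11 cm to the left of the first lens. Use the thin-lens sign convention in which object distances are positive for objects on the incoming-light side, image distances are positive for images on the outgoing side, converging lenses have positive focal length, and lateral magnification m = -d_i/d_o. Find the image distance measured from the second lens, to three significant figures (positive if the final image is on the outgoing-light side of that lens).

Lens 1: 1/d_i1 = 1/f_1 - 1/d_o1 = 1/28.5 - 1/11 = -0.05582 cm^-1, so d_i1 = -17.914 cm.
The intermediate image is virtual, 17.914 cm to the left of lens 1, so d_o2 = L - d_i1 = 24 - (-17.914) = 41.914 cm.
Lens 2: 1/d_i2 = 1/f_2 - 1/d_o2 = 1/31.5 - 1/(41.914) = 0.00789 cm^-1, so d_i2 = 126.778 cm.

127 cm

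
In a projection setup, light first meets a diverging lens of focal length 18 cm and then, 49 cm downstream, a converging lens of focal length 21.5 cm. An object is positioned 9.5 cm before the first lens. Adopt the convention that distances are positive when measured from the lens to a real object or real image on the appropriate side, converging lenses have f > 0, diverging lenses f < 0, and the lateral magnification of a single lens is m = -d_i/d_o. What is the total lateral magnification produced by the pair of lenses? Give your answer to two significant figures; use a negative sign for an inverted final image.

-0.42

Lens 1: 1/d_i1 = 1/f_1 - 1/d_o1 = 1/(-18) - 1/9.5 = -0.16082 cm^-1, so d_i1 = -6.218 cm.
m_1 = -(-6.218)/9.5 = 0.6545.
The intermediate image is virtual, 6.218 cm to the left of lens 1, so d_o2 = L - d_i1 = 49 - (-6.218) = 55.218 cm.
Lens 2: 1/d_i2 = 1/f_2 - 1/d_o2 = 1/21.5 - 1/(55.218) = 0.02840 cm^-1, so d_i2 = 35.209 cm.
m_2 = -(35.209)/(55.218) = -0.6376.
Total m = m_1 x m_2 = (0.6545)(-0.6376) = -0.4174.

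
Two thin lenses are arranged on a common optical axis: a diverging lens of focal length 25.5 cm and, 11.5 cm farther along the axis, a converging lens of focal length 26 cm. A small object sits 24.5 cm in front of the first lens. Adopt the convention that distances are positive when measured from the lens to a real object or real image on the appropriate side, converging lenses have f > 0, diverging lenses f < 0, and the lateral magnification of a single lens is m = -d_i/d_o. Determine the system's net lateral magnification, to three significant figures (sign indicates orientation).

Lens 1: 1/d_i1 = 1/f_1 - 1/d_o1 = 1/(-25.5) - 1/24.5 = -0.08003 cm^-1, so d_i1 = -12.495 cm.
m_1 = -(-12.495)/24.5 = 0.5100.
The intermediate image is virtual, 12.495 cm to the left of lens 1, so d_o2 = L - d_i1 = 11.5 - (-12.495) = 23.995 cm.
Lens 2: 1/d_i2 = 1/f_2 - 1/d_o2 = 1/26 - 1/(23.995) = -0.00321 cm^-1, so d_i2 = -311.157 cm.
m_2 = -(-311.157)/(23.995) = 12.9676.
The system's lateral magnification is m_1 m_2 = (0.5100)(12.9676) = 6.6135.

6.61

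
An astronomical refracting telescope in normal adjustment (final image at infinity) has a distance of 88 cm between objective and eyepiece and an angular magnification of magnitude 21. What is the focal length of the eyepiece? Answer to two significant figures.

4.0 cm

In normal adjustment the tube length equals f_obj + f_eye and |M| = f_obj/f_eye.
So f_obj = 21 f_eye and 21 f_eye + f_eye = 88 cm, giving f_eye = 88/22 = 4.000 cm and f_obj = 84.000 cm.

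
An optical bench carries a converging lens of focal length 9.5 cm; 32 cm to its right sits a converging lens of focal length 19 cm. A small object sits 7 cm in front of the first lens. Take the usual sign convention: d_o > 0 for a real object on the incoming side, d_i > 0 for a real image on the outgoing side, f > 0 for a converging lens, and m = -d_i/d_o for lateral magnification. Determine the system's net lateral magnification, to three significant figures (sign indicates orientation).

Applying the thin-lens equation to the first lens, 1/9.5 = 1/7 + 1/d_i1, which gives d_i1 = -26.600 cm.
Its lateral magnification is m_1 = -d_i1/d_o1 = -(-26.600)/7 = 3.8000.
The intermediate image is virtual, 26.600 cm to the left of lens 1, so d_o2 = L - d_i1 = 32 - (-26.600) = 58.600 cm.
Applying the thin-lens equation again with f_2 = 19 cm and d_o2 = 58.600 cm gives d_i2 = 28.116 cm.
m_2 = -(28.116)/(58.600) = -0.4798.
Overall magnification: m = m_1 m_2 = -1.8232.

-1.82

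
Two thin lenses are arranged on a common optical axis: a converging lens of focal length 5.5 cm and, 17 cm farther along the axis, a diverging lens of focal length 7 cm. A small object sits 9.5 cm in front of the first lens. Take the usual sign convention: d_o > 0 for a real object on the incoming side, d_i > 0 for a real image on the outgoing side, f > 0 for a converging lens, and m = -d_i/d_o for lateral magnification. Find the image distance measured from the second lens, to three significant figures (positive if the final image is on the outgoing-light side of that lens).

Lens 1: 1/d_i1 = 1/f_1 - 1/d_o1 = 1/5.5 - 1/9.5 = 0.07656 cm^-1, so d_i1 = 13.062 cm.
Object distance for lens 2: d_o2 = 17 - 13.062 = 3.938 cm.
Lens 2: 1/d_i2 = 1/f_2 - 1/d_o2 = 1/(-7) - 1/(3.938) = -0.39683 cm^-1, so d_i2 = -2.520 cm.

-2.52 cm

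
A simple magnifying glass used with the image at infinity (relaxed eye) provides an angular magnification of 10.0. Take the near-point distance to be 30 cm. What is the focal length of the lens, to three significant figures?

For the image at infinity, M = D/f.
f = D/M = 30/10.0 = 3.000 cm.

3.00 cm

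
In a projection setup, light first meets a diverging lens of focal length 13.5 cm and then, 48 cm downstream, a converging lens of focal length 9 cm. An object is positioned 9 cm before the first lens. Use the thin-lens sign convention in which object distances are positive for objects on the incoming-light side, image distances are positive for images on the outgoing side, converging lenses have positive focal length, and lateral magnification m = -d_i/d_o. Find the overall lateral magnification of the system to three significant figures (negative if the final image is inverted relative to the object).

Lens 1: 1/d_i1 = 1/f_1 - 1/d_o1 = 1/(-13.5) - 1/9 = -0.18519 cm^-1, so d_i1 = -5.400 cm.
m_1 = -(-5.400)/9 = 0.6000.
With d_i1 < 0 the first image is virtual and lies on the object side; the object distance for lens 2 is d_o2 = 48 - (-5.400) = 53.400 cm.
Lens 2: 1/d_i2 = 1/f_2 - 1/d_o2 = 1/9 - 1/(53.400) = 0.09238 cm^-1, so d_i2 = 10.824 cm.
m_2 = -(10.824)/(53.400) = -0.2027.
Total m = m_1 x m_2 = (0.6000)(-0.2027) = -0.1216.

-0.122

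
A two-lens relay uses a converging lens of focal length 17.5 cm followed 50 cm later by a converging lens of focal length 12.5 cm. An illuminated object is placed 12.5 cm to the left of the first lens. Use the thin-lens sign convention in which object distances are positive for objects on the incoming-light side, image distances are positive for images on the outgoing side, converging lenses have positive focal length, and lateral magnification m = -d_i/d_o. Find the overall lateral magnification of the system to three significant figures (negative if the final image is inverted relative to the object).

First lens: d_i1 = 1/(1/17.5 - 1/12.5) = -43.750 cm.
m_1 = -(-43.750)/12.5 = 3.5000.
The intermediate image is virtual, 43.750 cm to the left of lens 1, so d_o2 = L - d_i1 = 50 - (-43.750) = 93.750 cm.
Second lens: d_i2 = 1/(1/12.5 - 1/(93.750)) = 14.423 cm.
m_2 = -(14.423)/(93.750) = -0.1538.
Total m = m_1 x m_2 = (3.5000)(-0.1538) = -0.5385.

-0.538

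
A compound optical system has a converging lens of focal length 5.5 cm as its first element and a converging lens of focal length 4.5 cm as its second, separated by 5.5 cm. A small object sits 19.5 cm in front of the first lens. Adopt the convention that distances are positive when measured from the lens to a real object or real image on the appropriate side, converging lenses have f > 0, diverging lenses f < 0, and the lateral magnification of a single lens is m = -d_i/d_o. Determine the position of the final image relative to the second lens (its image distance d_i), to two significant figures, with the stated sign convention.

1.5 cm

First lens: d_i1 = 1/(1/5.5 - 1/19.5) = 7.661 cm.
Since 7.661 cm > 5.5 cm, the first image lies past the second lens and serves as a virtual object: d_o2 = L - d_i1 = -2.161 cm.
Second lens: d_i2 = 1/(1/4.5 - 1/(-2.161)) = 1.460 cm.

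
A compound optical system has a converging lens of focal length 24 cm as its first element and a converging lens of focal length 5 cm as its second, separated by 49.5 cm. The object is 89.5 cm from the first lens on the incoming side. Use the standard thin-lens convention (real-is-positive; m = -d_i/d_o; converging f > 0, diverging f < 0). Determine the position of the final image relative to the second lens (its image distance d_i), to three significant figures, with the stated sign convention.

Lens 1: 1/d_i1 = 1/f_1 - 1/d_o1 = 1/24 - 1/89.5 = 0.03049 cm^-1, so d_i1 = 32.794 cm.
The intermediate image is 32.794 cm to the right of lens 1, so d_o2 = L - d_i1 = 49.5 - 32.794 = 16.706 cm.
Lens 2: 1/d_i2 = 1/f_2 - 1/d_o2 = 1/5 - 1/(16.706) = 0.14014 cm^-1, so d_i2 = 7.136 cm.

7.14 cm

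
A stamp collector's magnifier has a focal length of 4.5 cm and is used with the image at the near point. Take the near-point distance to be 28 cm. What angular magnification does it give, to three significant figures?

M = 1 + D/f = 1 + 28/4.5 = 7.222.

7.22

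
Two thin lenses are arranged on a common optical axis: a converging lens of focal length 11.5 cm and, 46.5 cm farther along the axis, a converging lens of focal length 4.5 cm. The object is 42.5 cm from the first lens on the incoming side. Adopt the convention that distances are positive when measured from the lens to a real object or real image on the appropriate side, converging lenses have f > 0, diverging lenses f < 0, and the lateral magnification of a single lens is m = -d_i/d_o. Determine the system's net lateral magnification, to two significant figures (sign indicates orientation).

0.064

Applying the thin-lens equation to the first lens, 1/11.5 = 1/42.5 + 1/d_i1, which gives d_i1 = 15.766 cm.
Its lateral magnification is m_1 = -d_i1/d_o1 = -(15.766)/42.5 = -0.3710.
The intermediate image is 15.766 cm to the right of lens 1, so d_o2 = L - d_i1 = 46.5 - 15.766 = 30.734 cm.
Applying the thin-lens equation again with f_2 = 4.5 cm and d_o2 = 30.734 cm gives d_i2 = 5.272 cm.
m_2 = -(5.272)/(30.734) = -0.1715.
Overall magnification: m = m_1 m_2 = 0.0636.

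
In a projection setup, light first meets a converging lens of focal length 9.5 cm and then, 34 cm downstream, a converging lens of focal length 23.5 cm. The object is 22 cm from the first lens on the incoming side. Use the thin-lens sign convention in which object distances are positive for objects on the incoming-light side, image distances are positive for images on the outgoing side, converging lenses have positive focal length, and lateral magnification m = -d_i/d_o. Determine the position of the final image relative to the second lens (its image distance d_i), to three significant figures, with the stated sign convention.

-65.3 cm

First lens: d_i1 = 1/(1/9.5 - 1/22) = 16.720 cm.
The intermediate image is 16.720 cm to the right of lens 1, so d_o2 = L - d_i1 = 34 - 16.720 = 17.280 cm.
Second lens: d_i2 = 1/(1/23.5 - 1/(17.280)) = -65.286 cm.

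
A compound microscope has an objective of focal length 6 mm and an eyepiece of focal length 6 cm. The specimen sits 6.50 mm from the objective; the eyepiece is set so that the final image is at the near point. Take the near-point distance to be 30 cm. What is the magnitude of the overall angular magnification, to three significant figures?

72.0

Convert to cm: f_obj = 6 mm = 0.6 cm; d_o = 6.50 mm = 0.65 cm.
Objective: 1/d_i = 1/f_obj - 1/d_o = 1/0.6 - 1/0.65 = 0.12821 cm^-1, so d_i = 7.800 cm.
m_obj = -d_i/d_o = -7.800/0.65 = -12.000.
Eyepiece angular magnification (image at near point): M_eye = 1 + D/f_e = 1 + 30/6 = 6.000.
Overall M = m_obj x M_eye = (-12.000)(6.000) = -72.00.
|M| = 72.00.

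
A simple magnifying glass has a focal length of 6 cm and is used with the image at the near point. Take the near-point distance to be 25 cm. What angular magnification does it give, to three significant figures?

M = 1 + D/f = 1 + 25/6 = 5.167.

5.17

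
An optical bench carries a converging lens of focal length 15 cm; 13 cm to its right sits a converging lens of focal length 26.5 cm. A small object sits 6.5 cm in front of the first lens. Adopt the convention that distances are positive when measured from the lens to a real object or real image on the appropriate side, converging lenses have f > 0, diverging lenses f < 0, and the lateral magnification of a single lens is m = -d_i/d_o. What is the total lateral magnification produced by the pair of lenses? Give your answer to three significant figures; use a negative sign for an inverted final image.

23.0

First lens: d_i1 = 1/(1/15 - 1/6.5) = -11.471 cm.
m_1 = -(-11.471)/6.5 = 1.7647.
The intermediate image is virtual, 11.471 cm to the left of lens 1, so d_o2 = L - d_i1 = 13 - (-11.471) = 24.471 cm.
Second lens: d_i2 = 1/(1/26.5 - 1/(24.471)) = -319.536 cm.
m_2 = -(-319.536)/(24.471) = 13.0580.
Overall magnification: m = m_1 m_2 = 23.0435.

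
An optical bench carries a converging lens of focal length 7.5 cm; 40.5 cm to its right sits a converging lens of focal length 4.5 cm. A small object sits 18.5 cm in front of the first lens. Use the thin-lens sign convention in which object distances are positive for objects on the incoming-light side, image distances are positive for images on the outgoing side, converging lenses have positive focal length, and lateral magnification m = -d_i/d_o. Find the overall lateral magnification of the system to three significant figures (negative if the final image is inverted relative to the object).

0.131

First lens: d_i1 = 1/(1/7.5 - 1/18.5) = 12.614 cm.
m_1 = -(12.614)/18.5 = -0.6818.
Object distance for lens 2: d_o2 = 40.5 - 12.614 = 27.886 cm.
Second lens: d_i2 = 1/(1/4.5 - 1/(27.886)) = 5.366 cm.
m_2 = -(5.366)/(27.886) = -0.1924.
Total m = m_1 x m_2 = (-0.6818)(-0.1924) = 0.1312.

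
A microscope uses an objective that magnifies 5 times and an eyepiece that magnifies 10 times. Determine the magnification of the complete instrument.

50

The overall magnification of a compound microscope is the product of the objective and eyepiece magnifications:
M = M_obj x M_eye = 5 x 10 = 50.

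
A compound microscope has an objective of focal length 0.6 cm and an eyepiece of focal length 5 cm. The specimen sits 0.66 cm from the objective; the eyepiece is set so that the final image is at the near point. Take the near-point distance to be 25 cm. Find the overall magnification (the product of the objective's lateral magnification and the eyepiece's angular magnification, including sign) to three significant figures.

-60.0

Objective: 1/d_i = 1/f_obj - 1/d_o = 1/0.6 - 1/0.66 = 0.15152 cm^-1, so d_i = 6.600 cm.
m_obj = -d_i/d_o = -6.600/0.66 = -10.000.
Eyepiece angular magnification (image at near point): M_eye = 1 + D/f_e = 1 + 25/5 = 6.000.
Overall M = m_obj x M_eye = (-10.000)(6.000) = -60.00.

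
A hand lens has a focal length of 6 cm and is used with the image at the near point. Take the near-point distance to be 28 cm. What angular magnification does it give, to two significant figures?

5.7

M = 1 + D/f = 1 + 28/6 = 5.667.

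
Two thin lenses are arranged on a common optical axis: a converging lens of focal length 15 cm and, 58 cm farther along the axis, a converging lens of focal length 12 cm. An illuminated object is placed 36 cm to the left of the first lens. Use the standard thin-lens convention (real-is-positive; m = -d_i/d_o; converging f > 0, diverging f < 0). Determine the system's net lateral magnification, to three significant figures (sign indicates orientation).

0.423

First lens: d_i1 = 1/(1/15 - 1/36) = 25.714 cm.
m_1 = -(25.714)/36 = -0.7143.
Object distance for lens 2: d_o2 = 58 - 25.714 = 32.286 cm.
Second lens: d_i2 = 1/(1/12 - 1/(32.286)) = 19.099 cm.
m_2 = -(19.099)/(32.286) = -0.5915.
Overall magnification: m = m_1 m_2 = 0.4225.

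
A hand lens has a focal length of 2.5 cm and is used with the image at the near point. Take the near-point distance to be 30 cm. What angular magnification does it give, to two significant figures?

M = 1 + D/f = 1 + 30/2.5 = 13.000.

13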